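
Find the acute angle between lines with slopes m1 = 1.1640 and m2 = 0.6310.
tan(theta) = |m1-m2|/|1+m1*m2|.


m1-m2 = 0.533
1+m1*m2 = 1.734484
tan(theta) = |0.533/1.734484| = 0.307296
theta = arctan(|0.533/1.734484|) = 17.0820 degrees (acute angle)

17.0820 degrees


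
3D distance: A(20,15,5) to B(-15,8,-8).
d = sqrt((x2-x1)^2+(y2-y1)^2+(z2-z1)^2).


dx=-35, dy=-7, dz=-13
d = sqrt(1225+49+169) = sqrt(1443) = 37.9868

37.9868


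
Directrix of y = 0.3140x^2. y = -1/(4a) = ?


a = 0.3140
1/(4a) = 0.7962
directrix: y = -0.7962 = -0.7962

y = -0.7962


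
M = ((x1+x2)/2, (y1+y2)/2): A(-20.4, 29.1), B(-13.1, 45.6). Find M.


Mx = (-20.4 - 13.1)/2 = -33.5/2 = -16.7500
My = (29.1 + 45.6)/2 = 74.7/2 = 37.3500

(-16.7500, 37.3500)


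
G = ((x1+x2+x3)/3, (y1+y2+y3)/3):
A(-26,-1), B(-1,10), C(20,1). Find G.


Gx = (-26- 1+20)/3 = -7/3 = -2.3333
Gy = (-1+10+1)/3 = 10/3 = 3.3333

G = (-2.3333, 3.3333)


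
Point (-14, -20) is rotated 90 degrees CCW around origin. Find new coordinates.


cos(90) = 0, sin(90) = 1
x' = -14*0 + 20*1 = 20
y' = -14*1 - 20*0 = -14

(20, -14)


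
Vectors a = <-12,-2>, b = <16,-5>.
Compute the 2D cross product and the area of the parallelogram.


cross = -12*(-5) + 2*16 = 60 + 32 = 92
Parallelogram area = |92| = 92

cross = 92, parallelogram area = 92


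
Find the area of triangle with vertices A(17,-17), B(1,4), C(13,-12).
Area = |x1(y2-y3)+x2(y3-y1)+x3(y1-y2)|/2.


17*(4+ 12) = 272
1*(-12+ 17) = 5
13*(-17-4) = -273
sum = 4
Area = |4|/2 = 2.0000

2.0000 sq units


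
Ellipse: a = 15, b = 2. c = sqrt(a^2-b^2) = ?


c^2 = 15^2 - 2^2 = 225 - 4 = 221
c = sqrt(221) = 14.8661

c = 14.8661


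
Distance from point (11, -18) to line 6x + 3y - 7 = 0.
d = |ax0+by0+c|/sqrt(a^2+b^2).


|6*11 + 3*(-18) - 7| = |5| = 5
sqrt(36 + 9) = sqrt(45) = 6.7082
d = 5/sqrt(45) = 0.7454

0.7454


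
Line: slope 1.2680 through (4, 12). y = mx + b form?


y - 12 = 1.2680(x - 4)
y = 1.2680x + 12 - 1.2680*4
y = 1.2680x + 6.9280

y = 1.2680x + 6.9280


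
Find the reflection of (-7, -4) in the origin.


Reflection rule for origin: (-x, -y)
(-7, -4) -> (7, 4)

(7, 4)


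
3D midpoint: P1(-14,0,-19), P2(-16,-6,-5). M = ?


Mx = (-14- 16)/2 = -15.0000
My = (0- 6)/2 = -3.0000
Mz = (-19- 5)/2 = -12.0000

M = (-15.0000, -3.0000, -12.0000)


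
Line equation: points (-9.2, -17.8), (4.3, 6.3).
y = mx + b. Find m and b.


m = (24.1)/(13.5) = 1.7852
b = y1 - m*x1 = -17.8 - (24.1*(-9.2))/(13.5) = -17.8 + 16.4237 = -1.3763

y = 1.7852x - 1.3763


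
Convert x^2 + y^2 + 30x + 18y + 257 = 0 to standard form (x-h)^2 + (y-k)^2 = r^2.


h = -D/2 = -30/2 = -15
k = -E/2 = -18/2 = -9
r^2 = h^2 + k^2 - F = 225 + 81 - 257 = 49
r = 7

Center (-15, -9), radius = 7


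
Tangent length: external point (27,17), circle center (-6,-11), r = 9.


d = sqrt((27+ 6)^2 + (17+ 11)^2) = sqrt(1089+784) = 43.2782
L = sqrt(1873.0000 - 81) = sqrt(1792.0000) = 42.3320

42.3320


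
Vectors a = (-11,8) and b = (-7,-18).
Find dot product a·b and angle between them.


a·b = -11*(-7) + 8*(-18) = 77 - 144 = -67
|a| = sqrt(121+64) = 13.6015
|b| = sqrt(49+324) = 19.3132
cos(theta) = -67/(sqrt(185)*sqrt(373)) = -67/sqrt(69005) = -0.255055
theta = arccos(-67/sqrt(69005)) = 104.7769 degrees

a·b = -67, theta = 104.7769 deg


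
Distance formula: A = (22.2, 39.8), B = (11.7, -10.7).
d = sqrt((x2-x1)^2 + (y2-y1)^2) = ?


dx = 11.7 - 22.2 = -10.5
dy = -10.7 - 39.8 = -50.5
d = sqrt(110.25 + 2550.25) = sqrt(2660.5) = 51.5800

51.5800


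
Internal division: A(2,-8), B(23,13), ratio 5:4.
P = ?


Px = (5*23 + 4*2)/9 = 123/9 = 13.6667
Py = (5*13 + 4*(-8))/9 = 33/9 = 3.6667

P = (13.6667, 3.6667)


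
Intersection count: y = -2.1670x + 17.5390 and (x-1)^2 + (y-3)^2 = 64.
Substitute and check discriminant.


Substitute y = -2.1670x + 17.5390: (x-1)^2 + (-2.1670x+17.5390-3)^2 = 64
Expand to Ax^2 + Bx + C = 0, where b-k = 14.539
A = 1+m^2 = 5.695889
B = 2(m(b-k) - h) = 2(-2.1670*14.539 - 1) = -65.012026
C = h^2 + (b-k)^2 - r^2 = 1 + 211.382521 - 64 = 148.382521
disc = B^2-4AC = 4226.5635 - 3380.6815 = 845.8820
disc > 0

2 intersection points


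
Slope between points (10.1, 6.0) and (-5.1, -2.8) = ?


dy = -2.8 - 6.0 = -8.8
dx = -5.1 - 10.1 = -15.2
m = -8.8/(-15.2) = 0.5789

m = 0.5789


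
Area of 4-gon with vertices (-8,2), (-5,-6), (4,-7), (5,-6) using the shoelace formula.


sum(xi*y_{i+1}) = -8*(-6) - 5*(-7) + 4*(-6) + 5*2 = 69
sum(yi*x_{i+1}) = 2*(-5) - 6*4 - 7*5 - 6*(-8) = -21
Area = |69 + 21|/2 = 90/2 = 45.0000

45.0000 sq units


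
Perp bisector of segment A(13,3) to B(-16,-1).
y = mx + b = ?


Midpoint = (-1.5, 1)
Slope of AB = dy/dx = -4/(-29) = 0.1379
Perp slope = -dx/dy = -29/4 = -7.2500
b = My - (perp slope)*Mx = 1 + (-29*(-1.5))/(-4) = 1 - 10.8750 = -9.8750

y = -7.2500x - 9.8750


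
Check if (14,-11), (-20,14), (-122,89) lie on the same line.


14*(14-89) - 20*(89+ 11) - 122*(-11-14)
= -1050 - 2000 + 3050 = 0

Yes, collinear (determinant = 0)


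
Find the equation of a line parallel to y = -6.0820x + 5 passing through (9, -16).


Parallel lines have equal slopes.
m2 = -6.0820
b2 = -16 + 6.0820*9 = 38.7380

y = -6.0820x + 38.7380


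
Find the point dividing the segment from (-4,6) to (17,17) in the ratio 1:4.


Px = (1*17 + 4*(-4))/5 = 1/5 = 0.2000
Py = (1*17 + 4*6)/5 = 41/5 = 8.2000

P = (0.2000, 8.2000)


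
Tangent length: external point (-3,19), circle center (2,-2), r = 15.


d = sqrt((-3-2)^2 + (19+ 2)^2) = sqrt(25+441) = 21.5870
L = sqrt(466.0000 - 225) = sqrt(241.0000) = 15.5242

15.5242


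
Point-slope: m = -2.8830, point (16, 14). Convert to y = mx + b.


y - 14 = -2.8830(x - 16)
y = -2.8830x + 14 + 2.8830*16
y = -2.8830x + 60.1280

y = -2.8830x + 60.1280


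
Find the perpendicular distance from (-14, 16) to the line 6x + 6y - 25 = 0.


|6*(-14) + 6*16 - 25| = |-13| = 13
sqrt(36 + 36) = sqrt(72) = 8.4853
d = 13/sqrt(72) = 1.5321

1.5321


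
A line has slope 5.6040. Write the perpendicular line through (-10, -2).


Perpendicular slope = -1/m1 = -1/5.6040 = -0.1784
b2 = y0 - m2*x0 = -2 - 10/5.6040 = -2 - 1.7844 = -3.7844

y = -0.1784x - 3.7844


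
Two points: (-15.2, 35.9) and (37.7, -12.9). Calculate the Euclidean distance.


dx = 37.7 + 15.2 = 52.9
dy = -12.9 - 35.9 = -48.8
d = sqrt(2798.41 + 2381.44) = sqrt(5179.85) = 71.9712

71.9712


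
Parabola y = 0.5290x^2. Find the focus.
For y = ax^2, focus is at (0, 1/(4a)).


a = 0.5290
4a = 2.1160
focus = (0, 1/2.1160) = (0, 0.4726)

Focus = (0, 0.4726)


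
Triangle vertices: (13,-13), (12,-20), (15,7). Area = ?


13*(-20-7) = -351
12*(7+ 13) = 240
15*(-13+ 20) = 105
sum = -6
Area = |-6|/2 = 3.0000

3.0000 sq units


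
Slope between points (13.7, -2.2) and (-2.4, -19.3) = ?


dy = -19.3 + 2.2 = -17.1
dx = -2.4 - 13.7 = -16.1
m = -17.1/(-16.1) = 1.0621

m = 1.0621


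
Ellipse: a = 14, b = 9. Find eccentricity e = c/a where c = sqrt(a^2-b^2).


c = sqrt(196-81) = sqrt(115) = 10.7238
e = c/a = sqrt(115)/14 = 0.7660

e = 0.7660


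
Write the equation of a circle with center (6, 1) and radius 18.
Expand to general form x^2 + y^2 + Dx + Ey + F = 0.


(x-6)^2 + (y-1)^2 = 18^2
D = -2h = -12, E = -2k = -2
F = h^2+k^2-r^2 = 36+1-324 = -287

x^2 + y^2 - 12x - 2y - 287 = 0


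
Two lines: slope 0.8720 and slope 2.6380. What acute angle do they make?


m1-m2 = -1.766
1+m1*m2 = 3.300336
tan(theta) = |-1.766/3.300336| = 0.535097
theta = arctan(|-1.766/3.300336|) = 28.1511 degrees (acute angle)

28.1511 degrees


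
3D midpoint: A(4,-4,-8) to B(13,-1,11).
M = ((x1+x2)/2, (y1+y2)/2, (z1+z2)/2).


Mx = (4+13)/2 = 8.5000
My = (-4- 1)/2 = -2.5000
Mz = (-8+11)/2 = 1.5000

M = (8.5000, -2.5000, 1.5000)


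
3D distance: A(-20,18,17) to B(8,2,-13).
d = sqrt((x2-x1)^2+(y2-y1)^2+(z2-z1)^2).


dx=28, dy=-16, dz=-30
d = sqrt(784+256+900) = sqrt(1940) = 44.0454

44.0454


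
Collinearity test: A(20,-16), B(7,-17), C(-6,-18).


20*(-17+ 18) + 7*(-18+ 16) - 6*(-16+ 17)
= 20 - 14 - 6 = 0

Yes, collinear (determinant = 0)


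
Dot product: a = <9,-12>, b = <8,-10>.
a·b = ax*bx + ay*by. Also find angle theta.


a·b = 9*8 - 12*(-10) = 72 + 120 = 192
|a| = sqrt(81+144) = 15.0000
|b| = sqrt(64+100) = 12.8062
cos(theta) = 192/(sqrt(225)*sqrt(164)) = 192/sqrt(36900) = 0.999512
theta = arccos(192/sqrt(36900)) = 1.7899 degrees

a·b = 192, theta = 1.7899 deg


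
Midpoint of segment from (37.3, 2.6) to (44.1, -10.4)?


Mx = (37.3 + 44.1)/2 = 81.4/2 = 40.7000
My = (2.6 - 10.4)/2 = -7.8/2 = -3.9000

(40.7000, -3.9000)


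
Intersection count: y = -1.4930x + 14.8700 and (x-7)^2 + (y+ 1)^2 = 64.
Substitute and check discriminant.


Substitute y = -1.4930x + 14.8700: (x-7)^2 + (-1.4930x+14.8700+ 1)^2 = 64
Expand to Ax^2 + Bx + C = 0, where b-k = 15.87
A = 1+m^2 = 3.229049
B = 2(m(b-k) - h) = 2(-1.4930*15.87 - 7) = -61.38782
C = h^2 + (b-k)^2 - r^2 = 49 + 251.8569 - 64 = 236.8569
disc = B^2-4AC = 3768.4644 - 3059.2901 = 709.1743
disc > 0

2 intersection points


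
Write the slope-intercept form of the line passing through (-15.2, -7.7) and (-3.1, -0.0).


m = (7.7)/(12.1) = 0.6364
b = y1 - m*x1 = -7.7 - (7.7*(-15.2))/(12.1) = -7.7 + 9.6727 = 1.9727

y = 0.6364x + 1.9727


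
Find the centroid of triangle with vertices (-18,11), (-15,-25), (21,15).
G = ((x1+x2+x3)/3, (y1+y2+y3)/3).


Gx = (-18- 15+21)/3 = -12/3 = -4.0000
Gy = (11- 25+15)/3 = 1/3 = 0.3333

G = (-4.0000, 0.3333)


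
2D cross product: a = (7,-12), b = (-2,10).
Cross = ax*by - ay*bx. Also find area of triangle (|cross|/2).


cross = 7*10 + 12*(-2) = 70 - 24 = 46
Triangle area = |46|/2 = 46/2 = 23.0000

cross = 46, triangle area = 23.0000


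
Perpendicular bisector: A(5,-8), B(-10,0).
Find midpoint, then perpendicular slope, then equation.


Midpoint = (-2.5, -4)
Slope of AB = dy/dx = 8/(-15) = -0.5333
Perp slope = -dx/dy = 15/8 = 1.8750
b = My - (perp slope)*Mx = -4 + (-15*(-2.5))/8 = -4 + 4.6875 = 0.6875

y = 1.8750x + 0.6875


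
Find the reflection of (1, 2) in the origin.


Reflection rule for origin: (-x, -y)
(1, 2) -> (-1, -2)

(-1, -2)


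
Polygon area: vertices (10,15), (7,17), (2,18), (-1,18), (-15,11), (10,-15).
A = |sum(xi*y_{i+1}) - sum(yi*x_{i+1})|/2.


sum(xi*y_{i+1}) = 10*17 + 7*18 + 2*18 - 1*11 - 15*(-15) + 10*15 = 696
sum(yi*x_{i+1}) = 15*7 + 17*2 + 18*(-1) + 18*(-15) + 11*10 - 15*10 = -189
Area = |696 + 189|/2 = 885/2 = 442.5000

442.5000 sq units


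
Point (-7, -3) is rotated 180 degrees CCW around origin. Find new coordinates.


cos(180) = -1, sin(180) = 0
x' = -7*(-1) + 3*0 = 7
y' = -7*0 - 3*(-1) = 3

(7, 3)


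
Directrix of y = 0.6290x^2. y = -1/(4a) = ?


a = 0.6290
1/(4a) = 0.3975
directrix: y = -0.3975 = -0.3975

y = -0.3975


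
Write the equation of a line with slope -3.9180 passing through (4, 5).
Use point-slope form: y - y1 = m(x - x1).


y - 5 = -3.9180(x - 4)
y = -3.9180x + 5 + 3.9180*4
y = -3.9180x + 20.6720

y = -3.9180x + 20.6720


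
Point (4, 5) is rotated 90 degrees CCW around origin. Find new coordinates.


cos(90) = 0, sin(90) = 1
x' = 4*0 - 5*1 = -5
y' = 4*1 + 5*0 = 4

(-5, 4)


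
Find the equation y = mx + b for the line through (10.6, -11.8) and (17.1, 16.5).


m = (28.3)/(6.5) = 4.3538
b = y1 - m*x1 = -11.8 - (28.3*10.6)/(6.5) = -11.8 - 46.1508 = -57.9508

y = 4.3538x - 57.9508


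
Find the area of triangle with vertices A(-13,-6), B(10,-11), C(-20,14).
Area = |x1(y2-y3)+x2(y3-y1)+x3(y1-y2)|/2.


-13*(-11-14) = 325
10*(14+ 6) = 200
-20*(-6+ 11) = -100
sum = 425
Area = |425|/2 = 212.5000

212.5000 sq units


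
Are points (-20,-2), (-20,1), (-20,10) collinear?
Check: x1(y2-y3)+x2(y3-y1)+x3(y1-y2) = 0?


-20*(1-10) - 20*(10+ 2) - 20*(-2-1)
= 180 - 240 + 60 = 0

Yes, collinear (determinant = 0)


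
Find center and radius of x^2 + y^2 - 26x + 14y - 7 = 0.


h = -D/2 = 26/2 = 13
k = -E/2 = -14/2 = -7
r^2 = h^2 + k^2 - F = 169 + 49 + 7 = 225
r = 15

Center (13, -7), radius = 15


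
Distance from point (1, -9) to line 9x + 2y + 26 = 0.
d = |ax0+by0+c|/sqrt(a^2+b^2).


|9*1 + 2*(-9) + 26| = |17| = 17
sqrt(81 + 4) = sqrt(85) = 9.2195
d = 17/sqrt(85) = 1.8439

1.8439


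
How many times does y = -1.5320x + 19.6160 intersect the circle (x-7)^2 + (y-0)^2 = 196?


Substitute y = -1.5320x + 19.6160: (x-7)^2 + (-1.5320x+19.6160-0)^2 = 196
Expand to Ax^2 + Bx + C = 0, where b-k = 19.616
A = 1+m^2 = 3.347024
B = 2(m(b-k) - h) = 2(-1.5320*19.616 - 7) = -74.103424
C = h^2 + (b-k)^2 - r^2 = 49 + 384.787456 - 196 = 237.787456
disc = B^2-4AC = 5491.3174 - 3183.5213 = 2307.7961
disc > 0

2 intersection points


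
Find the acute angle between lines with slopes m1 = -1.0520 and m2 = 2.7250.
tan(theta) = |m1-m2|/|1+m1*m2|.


m1-m2 = -3.777
1+m1*m2 = -1.8667
tan(theta) = |-3.777/(-1.8667)| = 2.023357
theta = arctan(|-3.777/(-1.8667)|) = 63.7001 degrees (acute angle)

63.7001 degrees


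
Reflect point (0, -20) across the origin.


Reflection rule for origin: (-x, -y)
(0, -20) -> (0, 20)

(0, 20)


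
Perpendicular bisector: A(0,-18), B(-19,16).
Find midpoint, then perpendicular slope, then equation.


Midpoint = (-9.5, -1)
Slope of AB = dy/dx = 34/(-19) = -1.7895
Perp slope = -dx/dy = 19/34 = 0.5588
b = My - (perp slope)*Mx = -1 + (-19*(-9.5))/34 = -1 + 5.3088 = 4.3088

y = 0.5588x + 4.3088


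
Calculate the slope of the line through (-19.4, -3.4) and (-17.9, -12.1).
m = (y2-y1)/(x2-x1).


dy = -12.1 + 3.4 = -8.7
dx = -17.9 + 19.4 = 1.5
m = -8.7/1.5 = -5.8000

m = -5.8000


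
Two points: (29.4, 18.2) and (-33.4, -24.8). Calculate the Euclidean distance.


dx = -33.4 - 29.4 = -62.8
dy = -24.8 - 18.2 = -43.0
d = sqrt(3943.84 + 1849.0) = sqrt(5792.84) = 76.1107

76.1107


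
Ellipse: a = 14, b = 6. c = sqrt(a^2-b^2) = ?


c^2 = 14^2 - 6^2 = 196 - 36 = 160
c = sqrt(160) = 12.6491

c = 12.6491


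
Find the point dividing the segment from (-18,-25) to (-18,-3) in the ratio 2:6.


Px = (2*(-18) + 6*(-18))/8 = -144/8 = -18.0000
Py = (2*(-3) + 6*(-25))/8 = -156/8 = -19.5000

P = (-18.0000, -19.5000)


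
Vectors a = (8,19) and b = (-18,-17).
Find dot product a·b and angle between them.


a·b = 8*(-18) + 19*(-17) = -144 - 323 = -467
|a| = sqrt(64+361) = 20.6155
|b| = sqrt(324+289) = 24.7588
cos(theta) = -467/(sqrt(425)*sqrt(613)) = -467/sqrt(260525) = -0.914939
theta = arccos(-467/sqrt(260525)) = 156.1971 degrees

a·b = -467, theta = 156.1971 deg


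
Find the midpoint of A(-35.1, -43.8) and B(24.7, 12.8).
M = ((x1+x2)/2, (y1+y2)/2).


Mx = (-35.1 + 24.7)/2 = -10.4/2 = -5.2000
My = (-43.8 + 12.8)/2 = -31/2 = -15.5000

(-5.2000, -15.5000)


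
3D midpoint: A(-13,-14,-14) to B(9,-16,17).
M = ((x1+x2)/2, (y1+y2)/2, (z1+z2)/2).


Mx = (-13+9)/2 = -2.0000
My = (-14- 16)/2 = -15.0000
Mz = (-14+17)/2 = 1.5000

M = (-2.0000, -15.0000, 1.5000)


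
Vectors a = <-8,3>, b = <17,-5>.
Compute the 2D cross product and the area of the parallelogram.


cross = -8*(-5) - 3*17 = 40 - 51 = -11
Parallelogram area = |-11| = 11

cross = -11, parallelogram area = 11


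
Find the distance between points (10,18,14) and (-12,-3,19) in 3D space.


dx=-22, dy=-21, dz=5
d = sqrt(484+441+25) = sqrt(950) = 30.8221

30.8221


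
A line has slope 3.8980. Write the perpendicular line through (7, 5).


Perpendicular slope = -1/m1 = -1/3.8980 = -0.2565
b2 = y0 - m2*x0 = 5 + 7/3.8980 = 5 + 1.7958 = 6.7958

y = -0.2565x + 6.7958


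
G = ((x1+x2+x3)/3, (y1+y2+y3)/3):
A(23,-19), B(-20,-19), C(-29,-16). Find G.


Gx = (23- 20- 29)/3 = -26/3 = -8.6667
Gy = (-19- 19- 16)/3 = -54/3 = -18.0000

G = (-8.6667, -18.0000)


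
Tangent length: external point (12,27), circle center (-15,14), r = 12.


d = sqrt((12+ 15)^2 + (27-14)^2) = sqrt(729+169) = 29.9666
L = sqrt(898.0000 - 144) = sqrt(754.0000) = 27.4591

27.4591


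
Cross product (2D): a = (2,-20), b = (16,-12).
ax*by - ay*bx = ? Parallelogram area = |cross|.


cross = 2*(-12) + 20*16 = -24 + 320 = 296
Parallelogram area = |296| = 296

cross = 296, parallelogram area = 296


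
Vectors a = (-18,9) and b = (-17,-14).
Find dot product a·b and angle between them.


a·b = -18*(-17) + 9*(-14) = 306 - 126 = 180
|a| = sqrt(324+81) = 20.1246
|b| = sqrt(289+196) = 22.0227
cos(theta) = 180/(sqrt(405)*sqrt(485)) = 180/sqrt(196425) = 0.406138
theta = arccos(180/sqrt(196425)) = 66.0375 degrees

a·b = 180, theta = 66.0375 deg


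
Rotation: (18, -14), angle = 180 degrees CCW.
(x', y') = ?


cos(180) = -1, sin(180) = 0
x' = 18*(-1) + 14*0 = -18
y' = 18*0 - 14*(-1) = 14

(-18, 14)


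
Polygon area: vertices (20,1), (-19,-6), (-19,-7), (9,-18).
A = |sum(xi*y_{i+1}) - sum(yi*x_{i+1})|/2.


sum(xi*y_{i+1}) = 20*(-6) - 19*(-7) - 19*(-18) + 9*1 = 364
sum(yi*x_{i+1}) = 1*(-19) - 6*(-19) - 7*9 - 18*20 = -328
Area = |364 + 328|/2 = 692/2 = 346.0000

346.0000 sq units


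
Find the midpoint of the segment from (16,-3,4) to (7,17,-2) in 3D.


Mx = (16+7)/2 = 11.5000
My = (-3+17)/2 = 7.0000
Mz = (4- 2)/2 = 1.0000

M = (11.5000, 7.0000, 1.0000)


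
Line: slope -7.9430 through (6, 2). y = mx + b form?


y - 2 = -7.9430(x - 6)
y = -7.9430x + 2 + 7.9430*6
y = -7.9430x + 49.6580

y = -7.9430x + 49.6580


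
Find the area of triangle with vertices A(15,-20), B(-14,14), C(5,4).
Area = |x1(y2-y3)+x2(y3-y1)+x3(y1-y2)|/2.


15*(14-4) = 150
-14*(4+ 20) = -336
5*(-20-14) = -170
sum = -356
Area = |-356|/2 = 178.0000

178.0000 sq units


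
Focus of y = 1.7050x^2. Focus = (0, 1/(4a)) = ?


a = 1.7050
4a = 6.8200
focus = (0, 1/6.8200) = (0, 0.1466)

Focus = (0, 0.1466)


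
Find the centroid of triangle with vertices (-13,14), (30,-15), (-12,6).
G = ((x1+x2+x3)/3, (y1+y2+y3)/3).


Gx = (-13+30- 12)/3 = 5/3 = 1.6667
Gy = (14- 15+6)/3 = 5/3 = 1.6667

G = (1.6667, 1.6667)


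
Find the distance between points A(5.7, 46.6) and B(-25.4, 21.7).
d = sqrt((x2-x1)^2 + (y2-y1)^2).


dx = -25.4 - 5.7 = -31.1
dy = 21.7 - 46.6 = -24.9
d = sqrt(967.21 + 620.01) = sqrt(1587.22) = 39.8399

39.8399


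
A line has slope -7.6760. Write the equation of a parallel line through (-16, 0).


Parallel lines have equal slopes.
m2 = -7.6760
b2 = 0 + 7.6760*(-16) = -122.8160

y = -7.6760x - 122.8160


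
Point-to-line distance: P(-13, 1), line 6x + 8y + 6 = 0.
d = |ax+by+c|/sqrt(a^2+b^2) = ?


|6*(-13) + 8*1 + 6| = |-64| = 64
sqrt(36 + 64) = sqrt(100) = 10.0000
d = 64/sqrt(100) = 6.4000

6.4000


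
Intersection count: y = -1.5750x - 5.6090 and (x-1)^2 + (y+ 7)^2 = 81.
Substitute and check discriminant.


Substitute y = -1.5750x - 5.6090: (x-1)^2 + (-1.5750x- 5.6090+ 7)^2 = 81
Expand to Ax^2 + Bx + C = 0, where b-k = 1.391
A = 1+m^2 = 3.480625
B = 2(m(b-k) - h) = 2(-1.5750*1.391 - 1) = -6.38165
C = h^2 + (b-k)^2 - r^2 = 1 + 1.934881 - 81 = -78.065119
disc = B^2-4AC = 40.7255 + 1086.8616 = 1127.5871
disc > 0

2 intersection points


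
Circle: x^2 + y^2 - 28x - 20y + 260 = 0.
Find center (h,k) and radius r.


h = -D/2 = 28/2 = 14
k = -E/2 = 20/2 = 10
r^2 = h^2 + k^2 - F = 196 + 100 - 260 = 36
r = 6

Center (14, 10), radius = 6


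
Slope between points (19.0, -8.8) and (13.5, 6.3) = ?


dy = 6.3 + 8.8 = 15.1
dx = 13.5 - 19.0 = -5.5
m = 15.1/(-5.5) = -2.7455

m = -2.7455


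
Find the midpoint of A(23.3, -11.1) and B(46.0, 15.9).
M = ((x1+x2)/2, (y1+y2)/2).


Mx = (23.3 + 46.0)/2 = 69.3/2 = 34.6500
My = (-11.1 + 15.9)/2 = 4.8/2 = 2.4000

(34.6500, 2.4000)


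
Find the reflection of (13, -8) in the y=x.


Reflection rule for y=x: (y, x)
(13, -8) -> (-8, 13)

(-8, 13)


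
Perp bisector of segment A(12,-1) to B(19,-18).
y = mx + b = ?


Midpoint = (15.5, -9.5)
Slope of AB = dy/dx = -17/7 = -2.4286
Perp slope = -dx/dy = 7/17 = 0.4118
b = My - (perp slope)*Mx = -9.5 + (7*15.5)/(-17) = -9.5 - 6.3824 = -15.8824

y = 0.4118x - 15.8824


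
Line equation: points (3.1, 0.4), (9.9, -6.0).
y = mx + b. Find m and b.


m = (-6.4)/(6.8) = -0.9412
b = y1 - m*x1 = 0.4 - (-6.4*3.1)/(6.8) = 0.4 + 2.9176 = 3.3176

y = -0.9412x + 3.3176


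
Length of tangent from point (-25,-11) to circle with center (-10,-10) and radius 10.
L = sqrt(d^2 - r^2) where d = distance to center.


d = sqrt((-25+ 10)^2 + (-11+ 10)^2) = sqrt(225+1) = 15.0333
L = sqrt(226.0000 - 100) = sqrt(126.0000) = 11.2250

11.2250


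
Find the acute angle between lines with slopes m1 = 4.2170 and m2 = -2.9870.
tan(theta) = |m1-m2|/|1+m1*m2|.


m1-m2 = 7.204
1+m1*m2 = -11.596179
tan(theta) = |7.204/(-11.596179)| = 0.621239
theta = arctan(|7.204/(-11.596179)|) = 31.8502 degrees (acute angle)

31.8502 degrees


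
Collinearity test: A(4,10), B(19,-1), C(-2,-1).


4*(-1+ 1) + 19*(-1-10) - 2*(10+ 1)
= 0 - 209 - 22 = -231

No, not collinear (determinant = -231)


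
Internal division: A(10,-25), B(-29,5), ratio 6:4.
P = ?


Px = (6*(-29) + 4*10)/10 = -134/10 = -13.4000
Py = (6*5 + 4*(-25))/10 = -70/10 = -7.0000

P = (-13.4000, -7.0000)


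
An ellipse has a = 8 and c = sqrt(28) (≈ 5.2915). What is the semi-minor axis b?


b^2 = 8^2 - (sqrt(28))^2 = 64 - 28 = 36
b = sqrt(36) = 6

b = 6


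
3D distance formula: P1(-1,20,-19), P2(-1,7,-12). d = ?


dx=0, dy=-13, dz=7
d = sqrt(0+169+49) = sqrt(218) = 14.7648

14.7648


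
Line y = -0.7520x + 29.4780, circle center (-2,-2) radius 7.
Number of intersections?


Substitute y = -0.7520x + 29.4780: (x+ 2)^2 + (-0.7520x+29.4780+ 2)^2 = 49
Expand to Ax^2 + Bx + C = 0, where b-k = 31.478
A = 1+m^2 = 1.565504
B = 2(m(b-k) - h) = 2(-0.7520*31.478 + 2) = -43.342912
C = h^2 + (b-k)^2 - r^2 = 4 + 990.864484 - 49 = 945.864484
disc = B^2-4AC = 1878.6080 - 5923.0185 = -4044.4105
disc < 0

0 intersection points


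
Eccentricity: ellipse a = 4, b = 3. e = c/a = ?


c = sqrt(16-9) = sqrt(7) = 2.6458
e = c/a = sqrt(7)/4 = 0.6614

e = 0.6614


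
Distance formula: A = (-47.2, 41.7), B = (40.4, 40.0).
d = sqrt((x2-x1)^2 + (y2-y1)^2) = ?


dx = 40.4 + 47.2 = 87.6
dy = 40.0 - 41.7 = -1.7
d = sqrt(7673.76 + 2.89) = sqrt(7676.65) = 87.6165

87.6165


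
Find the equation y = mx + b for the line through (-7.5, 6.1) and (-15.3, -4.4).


m = (-10.5)/(-7.8) = 1.3462
b = y1 - m*x1 = 6.1 - (-10.5*(-7.5))/(-7.8) = 6.1 + 10.0962 = 16.1962

y = 1.3462x + 16.1962


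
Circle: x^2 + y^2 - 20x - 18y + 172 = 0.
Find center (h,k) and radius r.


h = -D/2 = 20/2 = 10
k = -E/2 = 18/2 = 9
r^2 = h^2 + k^2 - F = 100 + 81 - 172 = 9
r = 3

Center (10, 9), radius = 3


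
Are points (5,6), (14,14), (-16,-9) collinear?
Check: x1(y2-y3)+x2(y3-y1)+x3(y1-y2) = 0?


5*(14+ 9) + 14*(-9-6) - 16*(6-14)
= 115 - 210 + 128 = 33

No, not collinear (determinant = 33)


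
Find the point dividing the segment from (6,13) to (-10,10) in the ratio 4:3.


Px = (4*(-10) + 3*6)/7 = -22/7 = -3.1429
Py = (4*10 + 3*13)/7 = 79/7 = 11.2857

P = (-3.1429, 11.2857)


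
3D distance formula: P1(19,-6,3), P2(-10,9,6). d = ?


dx=-29, dy=15, dz=3
d = sqrt(841+225+9) = sqrt(1075) = 32.7872

32.7872


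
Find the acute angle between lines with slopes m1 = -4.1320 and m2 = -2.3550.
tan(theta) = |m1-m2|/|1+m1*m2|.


m1-m2 = -1.777
1+m1*m2 = 10.73086
tan(theta) = |-1.777/10.73086| = 0.165597
theta = arctan(|-1.777/10.73086|) = 9.4027 degrees (acute angle)

9.4027 degrees


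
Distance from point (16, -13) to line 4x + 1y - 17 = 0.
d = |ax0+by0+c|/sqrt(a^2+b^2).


|4*16 + 1*(-13) - 17| = |34| = 34
sqrt(16 + 1) = sqrt(17) = 4.1231
d = 34/sqrt(17) = 8.2462

8.2462


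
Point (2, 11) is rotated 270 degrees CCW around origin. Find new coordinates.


cos(270) = 0, sin(270) = -1
x' = 2*0 - 11*(-1) = 11
y' = 2*(-1) + 11*0 = -2

(11, -2)


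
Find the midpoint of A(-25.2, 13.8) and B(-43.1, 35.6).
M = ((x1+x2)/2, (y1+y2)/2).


Mx = (-25.2 - 43.1)/2 = -68.3/2 = -34.1500
My = (13.8 + 35.6)/2 = 49.4/2 = 24.7000

(-34.1500, 24.7000)


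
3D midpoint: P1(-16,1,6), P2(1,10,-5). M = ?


Mx = (-16+1)/2 = -7.5000
My = (1+10)/2 = 5.5000
Mz = (6- 5)/2 = 0.5000

M = (-7.5000, 5.5000, 0.5000)


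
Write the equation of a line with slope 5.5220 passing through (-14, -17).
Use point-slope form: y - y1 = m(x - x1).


y + 17 = 5.5220(x + 14)
y = 5.5220x - 17 - 5.5220*(-14)
y = 5.5220x + 60.3080

y = 5.5220x + 60.3080


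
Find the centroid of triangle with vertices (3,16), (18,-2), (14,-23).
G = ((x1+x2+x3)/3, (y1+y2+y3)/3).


Gx = (3+18+14)/3 = 35/3 = 11.6667
Gy = (16- 2- 23)/3 = -9/3 = -3.0000

G = (11.6667, -3.0000)


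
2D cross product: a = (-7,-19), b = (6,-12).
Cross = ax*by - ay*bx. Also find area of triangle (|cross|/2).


cross = -7*(-12) + 19*6 = 84 + 114 = 198
Triangle area = |198|/2 = 198/2 = 99.0000

cross = 198, triangle area = 99.0000


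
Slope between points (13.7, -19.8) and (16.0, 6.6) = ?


dy = 6.6 + 19.8 = 26.4
dx = 16.0 - 13.7 = 2.3
m = 26.4/2.3 = 11.4783

m = 11.4783


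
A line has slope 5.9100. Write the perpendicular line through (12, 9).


Perpendicular slope = -1/m1 = -1/5.9100 = -0.1692
b2 = y0 - m2*x0 = 9 + 12/5.9100 = 9 + 2.0305 = 11.0305

y = -0.1692x + 11.0305


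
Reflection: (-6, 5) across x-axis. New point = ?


Reflection rule for x-axis: (x, -y)
(-6, 5) -> (-6, -5)

(-6, -5)


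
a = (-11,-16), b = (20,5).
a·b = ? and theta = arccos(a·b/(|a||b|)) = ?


a·b = -11*20 - 16*5 = -220 - 80 = -300
|a| = sqrt(121+256) = 19.4165
|b| = sqrt(400+25) = 20.6155
cos(theta) = -300/(sqrt(377)*sqrt(425)) = -300/sqrt(160225) = -0.749473
theta = arccos(-300/sqrt(160225)) = 138.5448 degrees

a·b = -300, theta = 138.5448 deg


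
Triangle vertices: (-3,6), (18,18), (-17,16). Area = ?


-3*(18-16) = -6
18*(16-6) = 180
-17*(6-18) = 204
sum = 378
Area = |378|/2 = 189.0000

189.0000 sq units


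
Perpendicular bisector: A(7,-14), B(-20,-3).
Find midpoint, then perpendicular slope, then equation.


Midpoint = (-6.5, -8.5)
Slope of AB = dy/dx = 11/(-27) = -0.4074
Perp slope = -dx/dy = 27/11 = 2.4545
b = My - (perp slope)*Mx = -8.5 + (-27*(-6.5))/11 = -8.5 + 15.9545 = 7.4545

y = 2.4545x + 7.4545


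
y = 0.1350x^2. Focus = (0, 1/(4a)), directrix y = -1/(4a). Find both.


a = 0.1350
1/(4a) = 1.8519
Focus = (0, 1.8519)
Directrix: y = -1.8519

Focus = (0, 1.8519), Directrix: y = -1.8519


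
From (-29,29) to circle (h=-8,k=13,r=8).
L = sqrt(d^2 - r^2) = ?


d = sqrt((-29+ 8)^2 + (29-13)^2) = sqrt(441+256) = 26.4008
L = sqrt(697.0000 - 64) = sqrt(633.0000) = 25.1595

25.1595


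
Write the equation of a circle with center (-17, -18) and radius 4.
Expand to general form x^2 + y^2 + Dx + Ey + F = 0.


(x+ 17)^2 + (y+ 18)^2 = 4^2
D = -2h = 34, E = -2k = 36
F = h^2+k^2-r^2 = 289+324-16 = 597

x^2 + y^2 + 34x + 36y + 597 = 0


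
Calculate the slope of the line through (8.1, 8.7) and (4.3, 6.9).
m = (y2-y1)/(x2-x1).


dy = 6.9 - 8.7 = -1.8
dx = 4.3 - 8.1 = -3.8
m = -1.8/(-3.8) = 0.4737

m = 0.4737


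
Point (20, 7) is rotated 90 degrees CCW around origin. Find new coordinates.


cos(90) = 0, sin(90) = 1
x' = 20*0 - 7*1 = -7
y' = 20*1 + 7*0 = 20

(-7, 20)


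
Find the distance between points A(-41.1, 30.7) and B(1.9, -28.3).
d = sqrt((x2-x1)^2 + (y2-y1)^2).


dx = 1.9 + 41.1 = 43.0
dy = -28.3 - 30.7 = -59.0
d = sqrt(1849.0 + 3481.0) = sqrt(5330.0) = 73.0068

73.0068


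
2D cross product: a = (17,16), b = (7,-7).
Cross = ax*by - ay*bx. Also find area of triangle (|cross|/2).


cross = 17*(-7) - 16*7 = -119 - 112 = -231
Triangle area = |-231|/2 = 231/2 = 115.5000

cross = -231, triangle area = 115.5000


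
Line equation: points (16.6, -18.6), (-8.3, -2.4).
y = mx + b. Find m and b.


m = (16.2)/(-24.9) = -0.6506
b = y1 - m*x1 = -18.6 - (16.2*16.6)/(-24.9) = -18.6 + 10.8000 = -7.8000

y = -0.6506x - 7.8000


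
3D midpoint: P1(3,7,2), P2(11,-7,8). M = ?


Mx = (3+11)/2 = 7.0000
My = (7- 7)/2 = 0
Mz = (2+8)/2 = 5.0000

M = (7.0000, 0, 5.0000)


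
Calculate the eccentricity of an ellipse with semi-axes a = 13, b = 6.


c = sqrt(169-36) = sqrt(133) = 11.5326
e = c/a = sqrt(133)/13 = 0.8871

e = 0.8871


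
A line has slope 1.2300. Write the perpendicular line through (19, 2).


Perpendicular slope = -1/m1 = -1/1.2300 = -0.8130
b2 = y0 - m2*x0 = 2 + 19/1.2300 = 2 + 15.4472 = 17.4472

y = -0.8130x + 17.4472


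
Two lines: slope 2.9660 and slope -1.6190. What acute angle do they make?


m1-m2 = 4.585
1+m1*m2 = -3.801954
tan(theta) = |4.585/(-3.801954)| = 1.205959
theta = arctan(|4.585/(-3.801954)|) = 50.3339 degrees (acute angle)

50.3339 degrees


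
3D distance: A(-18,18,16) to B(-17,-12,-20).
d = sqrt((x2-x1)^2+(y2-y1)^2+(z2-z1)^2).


dx=1, dy=-30, dz=-36
d = sqrt(1+900+1296) = sqrt(2197) = 46.8722

46.8722


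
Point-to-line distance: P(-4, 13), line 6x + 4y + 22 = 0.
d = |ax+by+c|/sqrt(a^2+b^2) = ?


|6*(-4) + 4*13 + 22| = |50| = 50
sqrt(36 + 16) = sqrt(52) = 7.2111
d = 50/sqrt(52) = 6.9338

6.9338


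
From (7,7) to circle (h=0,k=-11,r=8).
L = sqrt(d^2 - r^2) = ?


d = sqrt((7-0)^2 + (7+ 11)^2) = sqrt(49+324) = 19.3132
L = sqrt(373.0000 - 64) = sqrt(309.0000) = 17.5784

17.5784


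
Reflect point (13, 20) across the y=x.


Reflection rule for y=x: (y, x)
(13, 20) -> (20, 13)

(20, 13)


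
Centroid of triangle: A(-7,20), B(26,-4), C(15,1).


Gx = (-7+26+15)/3 = 34/3 = 11.3333
Gy = (20- 4+1)/3 = 17/3 = 5.6667

G = (11.3333, 5.6667)


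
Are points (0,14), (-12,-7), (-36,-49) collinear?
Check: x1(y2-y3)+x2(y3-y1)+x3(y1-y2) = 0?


0*(-7+ 49) - 12*(-49-14) - 36*(14+ 7)
= 0 + 756 - 756 = 0

Yes, collinear (determinant = 0)


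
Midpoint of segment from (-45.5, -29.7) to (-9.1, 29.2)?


Mx = (-45.5 - 9.1)/2 = -54.6/2 = -27.3000
My = (-29.7 + 29.2)/2 = -0.5/2 = -0.2500

(-27.3000, -0.2500)


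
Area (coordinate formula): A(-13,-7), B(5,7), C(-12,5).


-13*(7-5) = -26
5*(5+ 7) = 60
-12*(-7-7) = 168
sum = 202
Area = |202|/2 = 101.0000

101.0000 sq units


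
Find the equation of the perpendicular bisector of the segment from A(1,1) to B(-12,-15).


Midpoint = (-5.5, -7)
Slope of AB = dy/dx = -16/(-13) = 1.2308
Perp slope = -dx/dy = -13/16 = -0.8125
b = My - (perp slope)*Mx = -7 + (-13*(-5.5))/(-16) = -7 - 4.4688 = -11.4688

y = -0.8125x - 11.4688


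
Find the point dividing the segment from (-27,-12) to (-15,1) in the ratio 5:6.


Px = (5*(-15) + 6*(-27))/11 = -237/11 = -21.5455
Py = (5*1 + 6*(-12))/11 = -67/11 = -6.0909

P = (-21.5455, -6.0909)


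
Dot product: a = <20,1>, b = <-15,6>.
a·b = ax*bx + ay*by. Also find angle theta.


a·b = 20*(-15) + 1*6 = -300 + 6 = -294
|a| = sqrt(400+1) = 20.0250
|b| = sqrt(225+36) = 16.1555
cos(theta) = -294/(sqrt(401)*sqrt(261)) = -294/sqrt(104661) = -0.908772
theta = arccos(-294/sqrt(104661)) = 155.3362 degrees

a·b = -294, theta = 155.3362 deg


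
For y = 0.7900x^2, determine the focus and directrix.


a = 0.7900
1/(4a) = 0.3165
Focus = (0, 0.3165)
Directrix: y = -0.3165

Focus = (0, 0.3165), Directrix: y = -0.3165


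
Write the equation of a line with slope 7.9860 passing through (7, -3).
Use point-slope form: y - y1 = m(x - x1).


y + 3 = 7.9860(x - 7)
y = 7.9860x - 3 - 7.9860*7
y = 7.9860x - 58.9020

y = 7.9860x - 58.9020


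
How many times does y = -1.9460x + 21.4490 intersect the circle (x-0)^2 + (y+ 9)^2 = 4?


Substitute y = -1.9460x + 21.4490: (x-0)^2 + (-1.9460x+21.4490+ 9)^2 = 4
Expand to Ax^2 + Bx + C = 0, where b-k = 30.449
A = 1+m^2 = 4.786916
B = 2(m(b-k) - h) = 2(-1.9460*30.449 - 0) = -118.507508
C = h^2 + (b-k)^2 - r^2 = 0 + 927.141601 - 4 = 923.141601
disc = B^2-4AC = 14044.0295 - 17676.0052 = -3631.9757
disc < 0

0 intersection points


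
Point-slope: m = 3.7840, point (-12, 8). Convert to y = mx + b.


y - 8 = 3.7840(x + 12)
y = 3.7840x + 8 - 3.7840*(-12)
y = 3.7840x + 53.4080

y = 3.7840x + 53.4080


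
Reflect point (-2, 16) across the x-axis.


Reflection rule for x-axis: (x, -y)
(-2, 16) -> (-2, -16)

(-2, -16)


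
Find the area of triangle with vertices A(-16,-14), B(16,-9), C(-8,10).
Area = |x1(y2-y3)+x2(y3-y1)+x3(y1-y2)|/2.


-16*(-9-10) = 304
16*(10+ 14) = 384
-8*(-14+ 9) = 40
sum = 728
Area = |728|/2 = 364.0000

364.0000 sq units


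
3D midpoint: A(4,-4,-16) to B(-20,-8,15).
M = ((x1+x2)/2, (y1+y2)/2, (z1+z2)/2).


Mx = (4- 20)/2 = -8.0000
My = (-4- 8)/2 = -6.0000
Mz = (-16+15)/2 = -0.5000

M = (-8.0000, -6.0000, -0.5000)


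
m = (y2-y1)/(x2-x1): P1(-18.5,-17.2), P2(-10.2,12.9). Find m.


dy = 12.9 + 17.2 = 30.1
dx = -10.2 + 18.5 = 8.3
m = 30.1/8.3 = 3.6265

m = 3.6265


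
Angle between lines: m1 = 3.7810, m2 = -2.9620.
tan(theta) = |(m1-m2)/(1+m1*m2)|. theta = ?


m1-m2 = 6.743
1+m1*m2 = -10.199322
tan(theta) = |6.743/(-10.199322)| = 0.661122
theta = arctan(|6.743/(-10.199322)|) = 33.4696 degrees (acute angle)

33.4696 degrees


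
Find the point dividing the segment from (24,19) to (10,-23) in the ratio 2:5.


Px = (2*10 + 5*24)/7 = 140/7 = 20.0000
Py = (2*(-23) + 5*19)/7 = 49/7 = 7.0000

P = (20.0000, 7.0000)


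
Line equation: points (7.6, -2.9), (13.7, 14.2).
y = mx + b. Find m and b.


m = (17.1)/(6.1) = 2.8033
b = y1 - m*x1 = -2.9 - (17.1*7.6)/(6.1) = -2.9 - 21.3049 = -24.2049

y = 2.8033x - 24.2049


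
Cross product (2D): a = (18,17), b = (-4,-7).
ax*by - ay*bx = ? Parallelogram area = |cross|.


cross = 18*(-7) - 17*(-4) = -126 + 68 = -58
Parallelogram area = |-58| = 58

cross = -58, parallelogram area = 58


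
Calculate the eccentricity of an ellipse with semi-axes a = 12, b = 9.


c = sqrt(144-81) = sqrt(63) = 7.9373
e = c/a = sqrt(63)/12 = 0.6614

e = 0.6614


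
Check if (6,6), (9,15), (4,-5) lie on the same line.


6*(15+ 5) + 9*(-5-6) + 4*(6-15)
= 120 - 99 - 36 = -15

No, not collinear (determinant = -15)


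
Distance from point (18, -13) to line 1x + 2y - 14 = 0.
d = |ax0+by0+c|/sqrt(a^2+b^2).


|1*18 + 2*(-13) - 14| = |-22| = 22
sqrt(1 + 4) = sqrt(5) = 2.2361
d = 22/sqrt(5) = 9.8387

9.8387


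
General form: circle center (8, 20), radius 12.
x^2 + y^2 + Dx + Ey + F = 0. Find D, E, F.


(x-8)^2 + (y-20)^2 = 12^2
D = -2h = -16, E = -2k = -40
F = h^2+k^2-r^2 = 64+400-144 = 320

D = -16, E = -40, F = 320


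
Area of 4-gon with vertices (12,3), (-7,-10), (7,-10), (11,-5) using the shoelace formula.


sum(xi*y_{i+1}) = 12*(-10) - 7*(-10) + 7*(-5) + 11*3 = -52
sum(yi*x_{i+1}) = 3*(-7) - 10*7 - 10*11 - 5*12 = -261
Area = |-52 + 261|/2 = 209/2 = 104.5000

104.5000 sq units


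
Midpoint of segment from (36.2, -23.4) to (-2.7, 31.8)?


Mx = (36.2 - 2.7)/2 = 33.5/2 = 16.7500
My = (-23.4 + 31.8)/2 = 8.4/2 = 4.2000

(16.7500, 4.2000)


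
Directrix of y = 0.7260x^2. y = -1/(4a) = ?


a = 0.7260
1/(4a) = 0.3444
directrix: y = -0.3444 = -0.3444

y = -0.3444


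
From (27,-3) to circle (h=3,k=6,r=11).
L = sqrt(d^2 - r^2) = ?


d = sqrt((27-3)^2 + (-3-6)^2) = sqrt(576+81) = 25.6320
L = sqrt(657.0000 - 121) = sqrt(536.0000) = 23.1517

23.1517


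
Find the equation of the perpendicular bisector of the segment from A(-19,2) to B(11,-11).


Midpoint = (-4, -4.5)
Slope of AB = dy/dx = -13/30 = -0.4333
Perp slope = -dx/dy = 30/13 = 2.3077
b = My - (perp slope)*Mx = -4.5 + (30*(-4))/(-13) = -4.5 + 9.2308 = 4.7308

y = 2.3077x + 4.7308


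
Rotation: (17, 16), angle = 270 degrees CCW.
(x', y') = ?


cos(270) = 0, sin(270) = -1
x' = 17*0 - 16*(-1) = 16
y' = 17*(-1) + 16*0 = -17

(16, -17)


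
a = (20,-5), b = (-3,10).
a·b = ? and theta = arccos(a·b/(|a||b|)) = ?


a·b = 20*(-3) - 5*10 = -60 - 50 = -110
|a| = sqrt(400+25) = 20.6155
|b| = sqrt(9+100) = 10.4403
cos(theta) = -110/(sqrt(425)*sqrt(109)) = -110/sqrt(46325) = -0.511075
theta = arccos(-110/sqrt(46325)) = 120.7355 degrees

a·b = -110, theta = 120.7355 deg


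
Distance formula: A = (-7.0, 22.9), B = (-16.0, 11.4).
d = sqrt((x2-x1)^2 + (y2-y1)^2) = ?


dx = -16.0 + 7.0 = -9.0
dy = 11.4 - 22.9 = -11.5
d = sqrt(81.0 + 132.25) = sqrt(213.25) = 14.6031

14.6031


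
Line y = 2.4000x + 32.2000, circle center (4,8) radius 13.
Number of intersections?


Substitute y = 2.4000x + 32.2000: (x-4)^2 + (2.4000x+32.2000-8)^2 = 169
Expand to Ax^2 + Bx + C = 0, where b-k = 24.2
A = 1+m^2 = 6.76
B = 2(m(b-k) - h) = 2(2.4000*24.2 - 4) = 108.16
C = h^2 + (b-k)^2 - r^2 = 16 + 585.64 - 169 = 432.64
disc = B^2-4AC = 11698.5856 - 11698.5856 = 0
disc = 0

1 intersection point (tangent)


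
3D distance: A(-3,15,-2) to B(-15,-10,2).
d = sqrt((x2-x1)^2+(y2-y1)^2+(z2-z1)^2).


dx=-12, dy=-25, dz=4
d = sqrt(144+625+16) = sqrt(785) = 28.0179

28.0179


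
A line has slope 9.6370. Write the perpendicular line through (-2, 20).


Perpendicular slope = -1/m1 = -1/9.6370 = -0.1038
b2 = y0 - m2*x0 = 20 - 2/9.6370 = 20 - 0.2075 = 19.7925

y = -0.1038x + 19.7925


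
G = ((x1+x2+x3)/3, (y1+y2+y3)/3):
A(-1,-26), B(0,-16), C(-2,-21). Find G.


Gx = (-1+0- 2)/3 = -3/3 = -1.0000
Gy = (-26- 16- 21)/3 = -63/3 = -21.0000

G = (-1.0000, -21.0000)


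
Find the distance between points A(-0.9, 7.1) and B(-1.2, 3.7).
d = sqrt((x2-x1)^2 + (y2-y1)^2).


dx = -1.2 + 0.9 = -0.3
dy = 3.7 - 7.1 = -3.4
d = sqrt(0.09 + 11.56) = sqrt(11.65) = 3.4132

3.4132


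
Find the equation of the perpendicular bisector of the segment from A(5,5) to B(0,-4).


Midpoint = (2.5, 0.5)
Slope of AB = dy/dx = -9/(-5) = 1.8000
Perp slope = -dx/dy = -5/9 = -0.5556
b = My - (perp slope)*Mx = 0.5 + (-5*2.5)/(-9) = 0.5 + 1.3889 = 1.8889

y = -0.5556x + 1.8889


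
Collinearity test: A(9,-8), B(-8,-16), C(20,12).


9*(-16-12) - 8*(12+ 8) + 20*(-8+ 16)
= -252 - 160 + 160 = -252

No, not collinear (determinant = -252)


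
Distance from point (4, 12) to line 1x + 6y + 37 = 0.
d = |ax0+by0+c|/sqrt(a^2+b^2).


|1*4 + 6*12 + 37| = |113| = 113
sqrt(1 + 36) = sqrt(37) = 6.0828
d = 113/sqrt(37) = 18.5771

18.5771


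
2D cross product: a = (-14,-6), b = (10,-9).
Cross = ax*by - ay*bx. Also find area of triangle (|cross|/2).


cross = -14*(-9) + 6*10 = 126 + 60 = 186
Triangle area = |186|/2 = 186/2 = 93.0000

cross = 186, triangle area = 93.0000


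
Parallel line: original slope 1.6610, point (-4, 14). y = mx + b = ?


Parallel lines have equal slopes.
m2 = 1.6610
b2 = 14 - 1.6610*(-4) = 20.6440

y = 1.6610x + 20.6440


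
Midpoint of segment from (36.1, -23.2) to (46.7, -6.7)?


Mx = (36.1 + 46.7)/2 = 82.8/2 = 41.4000
My = (-23.2 - 6.7)/2 = -29.9/2 = -14.9500

(41.4000, -14.9500)


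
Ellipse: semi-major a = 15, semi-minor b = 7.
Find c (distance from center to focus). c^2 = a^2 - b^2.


c^2 = 15^2 - 7^2 = 225 - 49 = 176
c = sqrt(176) = 13.2665

c = 13.2665


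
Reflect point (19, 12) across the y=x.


Reflection rule for y=x: (y, x)
(19, 12) -> (12, 19)

(12, 19)


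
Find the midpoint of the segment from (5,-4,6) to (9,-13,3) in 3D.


Mx = (5+9)/2 = 7.0000
My = (-4- 13)/2 = -8.5000
Mz = (6+3)/2 = 4.5000

M = (7.0000, -8.5000, 4.5000)


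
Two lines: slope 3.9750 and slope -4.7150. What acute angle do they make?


m1-m2 = 8.69
1+m1*m2 = -17.742125
tan(theta) = |8.69/(-17.742125)| = 0.489795
theta = arctan(|8.69/(-17.742125)|) = 26.0954 degrees (acute angle)

26.0954 degrees


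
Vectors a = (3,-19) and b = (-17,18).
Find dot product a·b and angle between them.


a·b = 3*(-17) - 19*18 = -51 - 342 = -393
|a| = sqrt(9+361) = 19.2354
|b| = sqrt(289+324) = 24.7588
cos(theta) = -393/(sqrt(370)*sqrt(613)) = -393/sqrt(226810) = -0.825204
theta = arccos(-393/sqrt(226810)) = 145.6092 degrees

a·b = -393, theta = 145.6092 deg


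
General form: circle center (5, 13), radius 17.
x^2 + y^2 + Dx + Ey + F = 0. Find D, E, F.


(x-5)^2 + (y-13)^2 = 17^2
D = -2h = -10, E = -2k = -26
F = h^2+k^2-r^2 = 25+169-289 = -95

D = -10, E = -26, F = -95


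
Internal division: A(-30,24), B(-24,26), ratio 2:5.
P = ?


Px = (2*(-24) + 5*(-30))/7 = -198/7 = -28.2857
Py = (2*26 + 5*24)/7 = 172/7 = 24.5714

P = (-28.2857, 24.5714)
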